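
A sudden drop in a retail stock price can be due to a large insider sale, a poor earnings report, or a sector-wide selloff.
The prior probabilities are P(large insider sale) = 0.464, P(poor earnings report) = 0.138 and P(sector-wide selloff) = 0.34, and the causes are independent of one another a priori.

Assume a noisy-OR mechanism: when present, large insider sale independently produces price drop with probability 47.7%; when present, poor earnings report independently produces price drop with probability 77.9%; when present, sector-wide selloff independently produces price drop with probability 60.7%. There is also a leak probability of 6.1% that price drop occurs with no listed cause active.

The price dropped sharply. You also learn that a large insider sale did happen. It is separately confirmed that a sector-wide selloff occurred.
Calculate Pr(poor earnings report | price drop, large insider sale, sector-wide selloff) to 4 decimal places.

Pr(poor earnings report | price drop, large insider sale, sector-wide selloff) ≈ 0.1596

Under noisy-OR, P(price drop | causes) = 1 − (1−0.061)·∏(1−qᵢ) over the active causes.
P(price drop | large insider sale, sector-wide selloff) = 0.806999×0.862 + 0.957347×0.138 = 0.695633 + 0.132114 = 0.827747
Of this, 0.132114 comes from 0.957347×0.138 (the poor earnings report=true cases).
Hence the posterior is 0.132114/0.827747 ≈ 0.1596.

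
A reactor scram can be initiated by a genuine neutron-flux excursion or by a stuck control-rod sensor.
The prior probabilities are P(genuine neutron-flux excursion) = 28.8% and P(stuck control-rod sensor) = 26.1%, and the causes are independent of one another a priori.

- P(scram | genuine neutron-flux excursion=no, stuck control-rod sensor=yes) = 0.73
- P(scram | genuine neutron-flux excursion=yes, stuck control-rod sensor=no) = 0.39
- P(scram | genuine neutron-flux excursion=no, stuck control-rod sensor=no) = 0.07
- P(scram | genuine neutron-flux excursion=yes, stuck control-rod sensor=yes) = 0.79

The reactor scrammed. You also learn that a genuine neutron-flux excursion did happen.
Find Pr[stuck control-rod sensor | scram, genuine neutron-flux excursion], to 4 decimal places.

P(scram | genuine neutron-flux excursion) = 0.39·0.739 + 0.79·0.261 = 0.288210 + 0.206190 = 0.494400
Restricting to configurations with stuck control-rod sensor present: 0.79·0.261 = 0.206190.
So P(stuck control-rod sensor | scram, genuine neutron-flux excursion) = 0.206190/0.494400 ≈ 0.4171.

Pr[stuck control-rod sensor | scram, genuine neutron-flux excursion] ≈ 0.4171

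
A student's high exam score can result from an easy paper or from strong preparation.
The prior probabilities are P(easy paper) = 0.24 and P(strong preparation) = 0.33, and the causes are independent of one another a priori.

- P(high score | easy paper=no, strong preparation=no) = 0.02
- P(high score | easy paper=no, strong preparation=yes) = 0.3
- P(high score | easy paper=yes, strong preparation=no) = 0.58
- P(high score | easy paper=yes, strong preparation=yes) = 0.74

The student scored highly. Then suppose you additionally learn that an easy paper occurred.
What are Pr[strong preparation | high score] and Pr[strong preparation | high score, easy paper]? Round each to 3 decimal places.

Pr[strong preparation | high score] ≈ 0.564; Pr[strong preparation | high score, easy paper] ≈ 0.386

By total probability over the 4 (easy paper, strong preparation) configurations:
  P(high score) = 0.02*0.76*0.67 + 0.3*0.76*0.33 + 0.58*0.24*0.67 + 0.74*0.24*0.33
        = 0.010184 + 0.075240 + 0.093264 + 0.058608 = 0.237296
The terms with strong preparation present sum to 0.133848, so
  P(strong preparation | high score) = 0.133848 / 0.237296 ≈ 0.564

Now condition on the additional information:
Sum P(high score|·) weighted by the priors over both values of strong preparation:
  P(high score | easy paper) = 0.58×0.67 + 0.74×0.33
        = 0.388600 + 0.244200 = 0.632800
Configurations with strong preparation contribute 0.244200, so
  P(strong preparation | high score, easy paper) = 0.244200 / 0.632800 ≈ 0.386
This is intercausal reasoning (explaining away): once easy paper accounts for the high score, strong preparation becomes less likely.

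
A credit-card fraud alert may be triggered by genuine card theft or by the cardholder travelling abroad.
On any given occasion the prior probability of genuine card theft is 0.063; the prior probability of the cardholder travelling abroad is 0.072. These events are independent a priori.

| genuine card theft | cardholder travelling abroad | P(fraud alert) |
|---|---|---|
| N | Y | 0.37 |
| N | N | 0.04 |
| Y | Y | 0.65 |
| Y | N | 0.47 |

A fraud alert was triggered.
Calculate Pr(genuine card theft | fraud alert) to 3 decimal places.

Pr(genuine card theft | fraud alert) ≈ 0.337

For the numerator, keep only genuine card theft=true terms: 0.027478 + 0.002948 = 0.030426
Denominator P(fraud alert): 0.04·0.937·0.928 + 0.37·0.937·0.072 + 0.47·0.063·0.928 + 0.65·0.063·0.072 = 0.090169
P(genuine card theft | fraud alert) = 0.030426/0.090169 ≈ 0.337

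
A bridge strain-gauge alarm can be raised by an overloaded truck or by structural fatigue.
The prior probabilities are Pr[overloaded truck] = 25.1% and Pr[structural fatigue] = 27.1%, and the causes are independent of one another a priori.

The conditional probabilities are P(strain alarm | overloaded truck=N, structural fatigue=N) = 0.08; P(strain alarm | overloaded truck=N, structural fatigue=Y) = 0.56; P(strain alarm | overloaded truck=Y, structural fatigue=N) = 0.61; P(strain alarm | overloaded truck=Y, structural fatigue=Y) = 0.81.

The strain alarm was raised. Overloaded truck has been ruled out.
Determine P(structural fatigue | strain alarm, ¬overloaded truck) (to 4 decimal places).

P(structural fatigue | strain alarm, ¬overloaded truck) ≈ 0.7224

Sum P(strain alarm|·) weighted by the priors over both values of structural fatigue:
  P(strain alarm | ¬overloaded truck) = 0.08*0.729 + 0.56*0.271
        = 0.058320 + 0.151760 = 0.210080
Keeping only the structural fatigue-present terms gives 0.151760, so
  P(structural fatigue | strain alarm, ¬overloaded truck) = 0.151760 / 0.210080 ≈ 0.7224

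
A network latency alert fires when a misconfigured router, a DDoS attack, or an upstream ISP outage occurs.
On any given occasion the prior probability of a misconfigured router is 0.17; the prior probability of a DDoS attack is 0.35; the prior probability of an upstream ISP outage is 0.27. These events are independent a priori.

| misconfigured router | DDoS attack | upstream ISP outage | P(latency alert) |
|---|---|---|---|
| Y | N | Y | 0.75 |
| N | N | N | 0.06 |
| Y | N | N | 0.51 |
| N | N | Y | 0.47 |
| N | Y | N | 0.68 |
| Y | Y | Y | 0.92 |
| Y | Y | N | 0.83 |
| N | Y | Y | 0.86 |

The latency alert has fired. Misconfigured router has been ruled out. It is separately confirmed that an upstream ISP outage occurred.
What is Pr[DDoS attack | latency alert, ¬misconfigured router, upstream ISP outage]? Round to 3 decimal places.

Weight on DDoS attack=true, given the evidence: 0.86×0.35 = 0.301000
The normalizing constant is 0.47×0.65 + 0.86×0.35 = 0.606500
P(DDoS attack | latency alert, ¬misconfigured router, upstream ISP outage) = 0.301000/0.606500 ≈ 0.496

Pr[DDoS attack | latency alert, ¬misconfigured router, upstream ISP outage] ≈ 0.496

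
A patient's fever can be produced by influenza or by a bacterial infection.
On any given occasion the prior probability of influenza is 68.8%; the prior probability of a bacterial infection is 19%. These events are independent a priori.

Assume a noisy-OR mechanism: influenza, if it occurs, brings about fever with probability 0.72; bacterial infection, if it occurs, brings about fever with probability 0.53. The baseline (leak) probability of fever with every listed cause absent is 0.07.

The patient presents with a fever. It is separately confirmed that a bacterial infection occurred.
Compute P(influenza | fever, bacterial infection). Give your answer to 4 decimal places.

Under noisy-OR, P(fever | causes) = 1 − (1−0.07)·∏(1−qᵢ) over the active causes.
By total probability over both values of influenza:
  P(fever | bacterial infection) = 0.5629*0.312 + 0.877612*0.688
        = 0.175625 + 0.603797 = 0.779422
Keeping only the influenza-present terms gives 0.603797, so
  P(influenza | fever, bacterial infection) = 0.603797 / 0.779422 ≈ 0.7747

P(influenza | fever, bacterial infection) ≈ 0.7747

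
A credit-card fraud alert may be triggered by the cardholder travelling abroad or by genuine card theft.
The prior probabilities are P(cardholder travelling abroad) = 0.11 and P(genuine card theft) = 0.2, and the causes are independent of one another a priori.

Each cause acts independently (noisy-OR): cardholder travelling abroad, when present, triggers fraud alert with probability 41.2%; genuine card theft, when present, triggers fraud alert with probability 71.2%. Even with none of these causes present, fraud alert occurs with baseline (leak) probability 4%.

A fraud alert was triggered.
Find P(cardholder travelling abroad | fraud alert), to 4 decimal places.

Under noisy-OR, P(fraud alert | causes) = 1 − (1−0.04)·∏(1−qᵢ) over the active causes.
P(fraud alert) = 0.04*0.89*0.8 + 0.72352*0.89*0.2 + 0.43552*0.11*0.8 + 0.83743*0.11*0.2 = 0.028480 + 0.128787 + 0.038326 + 0.018423 = 0.214016
The cardholder travelling abroad-present share is 0.038326 + 0.018423 = 0.056749.
P(cardholder travelling abroad | fraud alert) = 0.056749 / 0.214016 ≈ 0.2652

P(cardholder travelling abroad | fraud alert) ≈ 0.2652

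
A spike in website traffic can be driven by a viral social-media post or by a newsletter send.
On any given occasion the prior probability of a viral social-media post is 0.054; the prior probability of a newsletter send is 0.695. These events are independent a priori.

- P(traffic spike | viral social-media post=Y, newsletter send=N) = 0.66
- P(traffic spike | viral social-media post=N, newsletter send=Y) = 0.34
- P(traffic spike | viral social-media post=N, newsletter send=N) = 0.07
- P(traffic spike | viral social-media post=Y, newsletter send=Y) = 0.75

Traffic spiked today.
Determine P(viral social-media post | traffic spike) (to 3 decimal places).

P(traffic spike) = 0.07×0.946×0.305 + 0.34×0.946×0.695 + 0.66×0.054×0.305 + 0.75×0.054×0.695 = 0.020197 + 0.223540 + 0.010870 + 0.028147 = 0.282754
Of this, 0.039017 comes from 0.010870 + 0.028147 (the viral social-media post=true cases).
P(viral social-media post | traffic spike) = 0.039017 / 0.282754 ≈ 0.138

P(viral social-media post | traffic spike) ≈ 0.138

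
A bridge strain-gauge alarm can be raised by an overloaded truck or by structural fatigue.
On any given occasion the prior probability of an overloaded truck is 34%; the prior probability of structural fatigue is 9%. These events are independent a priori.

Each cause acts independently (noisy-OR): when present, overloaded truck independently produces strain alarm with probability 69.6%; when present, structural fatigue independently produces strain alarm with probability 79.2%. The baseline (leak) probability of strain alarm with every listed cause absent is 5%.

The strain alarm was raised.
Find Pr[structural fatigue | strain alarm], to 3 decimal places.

Pr[structural fatigue | strain alarm] ≈ 0.234

Under noisy-OR, P(strain alarm | causes) = 1 − (1−0.05)·∏(1−qᵢ) over the active causes.
P(strain alarm) = 0.05×0.66×0.91 + 0.8024×0.66×0.09 + 0.7112×0.34×0.91 + 0.93993×0.34×0.09 = 0.030030 + 0.047663 + 0.220045 + 0.028762 = 0.326500
Of this, 0.076425 comes from 0.047663 + 0.028762 (the structural fatigue=true cases).
P(structural fatigue | strain alarm) = 0.076425 / 0.326500 ≈ 0.234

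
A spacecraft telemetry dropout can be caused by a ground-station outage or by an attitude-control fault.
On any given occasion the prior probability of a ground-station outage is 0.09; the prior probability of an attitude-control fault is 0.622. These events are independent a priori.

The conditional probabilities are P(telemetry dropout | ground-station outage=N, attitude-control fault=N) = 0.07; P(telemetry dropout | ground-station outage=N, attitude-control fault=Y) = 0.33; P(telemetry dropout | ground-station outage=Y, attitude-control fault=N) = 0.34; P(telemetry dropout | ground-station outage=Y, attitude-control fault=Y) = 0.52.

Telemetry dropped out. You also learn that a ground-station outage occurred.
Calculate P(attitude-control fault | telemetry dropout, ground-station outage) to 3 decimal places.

P(attitude-control fault | telemetry dropout, ground-station outage) ≈ 0.716

P(telemetry dropout | ground-station outage) = 0.34×0.378 + 0.52×0.622 = 0.128520 + 0.323440 = 0.451960
Restricting to configurations with attitude-control fault present: 0.52×0.622 = 0.323440.
So P(attitude-control fault | telemetry dropout, ground-station outage) = 0.323440/0.451960 ≈ 0.716.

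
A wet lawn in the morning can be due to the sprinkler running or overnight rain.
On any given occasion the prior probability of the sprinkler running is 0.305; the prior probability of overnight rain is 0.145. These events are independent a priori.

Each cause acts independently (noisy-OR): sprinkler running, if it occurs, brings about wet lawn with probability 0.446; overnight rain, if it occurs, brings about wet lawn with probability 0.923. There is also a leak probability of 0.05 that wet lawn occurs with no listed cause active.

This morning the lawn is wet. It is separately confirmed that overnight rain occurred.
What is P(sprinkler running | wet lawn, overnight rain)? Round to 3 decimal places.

P(sprinkler running | wet lawn, overnight rain) ≈ 0.312

Under noisy-OR, P(wet lawn | causes) = 1 − (1−0.05)·∏(1−qᵢ) over the active causes.
By total probability over both values of sprinkler running:
  P(wet lawn | overnight rain) = 0.92685×0.695 + 0.959475×0.305
        = 0.644161 + 0.292640 = 0.936801
Keeping only the sprinkler running-present terms gives 0.292640, so
  P(sprinkler running | wet lawn, overnight rain) = 0.292640 / 0.936801 ≈ 0.312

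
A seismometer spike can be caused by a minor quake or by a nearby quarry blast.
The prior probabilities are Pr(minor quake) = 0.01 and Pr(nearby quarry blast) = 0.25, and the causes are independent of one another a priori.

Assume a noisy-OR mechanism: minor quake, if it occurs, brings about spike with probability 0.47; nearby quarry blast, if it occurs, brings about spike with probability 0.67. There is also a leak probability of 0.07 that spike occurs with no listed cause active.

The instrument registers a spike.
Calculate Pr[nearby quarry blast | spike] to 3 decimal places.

Pr[nearby quarry blast | spike] ≈ 0.757

Under noisy-OR, P(spike | causes) = 1 − (1−0.07)·∏(1−qᵢ) over the active causes.
P(spike) = 0.07*0.99*0.75 + 0.6931*0.99*0.25 + 0.5071*0.01*0.75 + 0.837343*0.01*0.25 = 0.051975 + 0.171542 + 0.003803 + 0.002093 = 0.229413
Of this, 0.173635 comes from 0.171542 + 0.002093 (the nearby quarry blast=true cases).
Hence the posterior is 0.173635/0.229413 ≈ 0.757.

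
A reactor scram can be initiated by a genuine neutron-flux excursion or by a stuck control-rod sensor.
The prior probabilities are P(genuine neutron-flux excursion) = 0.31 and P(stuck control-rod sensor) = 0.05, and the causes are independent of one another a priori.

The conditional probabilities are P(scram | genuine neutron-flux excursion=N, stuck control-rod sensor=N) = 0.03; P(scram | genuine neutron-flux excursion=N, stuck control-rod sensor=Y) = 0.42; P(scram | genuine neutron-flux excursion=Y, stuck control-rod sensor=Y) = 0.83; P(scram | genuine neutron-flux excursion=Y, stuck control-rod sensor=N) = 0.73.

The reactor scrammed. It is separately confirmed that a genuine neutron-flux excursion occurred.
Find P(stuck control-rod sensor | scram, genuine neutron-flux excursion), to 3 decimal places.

Enumerate both values of stuck control-rod sensor and weight by the priors:
  P(scram | genuine neutron-flux excursion) = 0.73·0.95 + 0.83·0.05
        = 0.693500 + 0.041500 = 0.735000
Configurations with stuck control-rod sensor contribute 0.041500, so
  P(stuck control-rod sensor | scram, genuine neutron-flux excursion) = 0.041500 / 0.735000 ≈ 0.056

P(stuck control-rod sensor | scram, genuine neutron-flux excursion) ≈ 0.056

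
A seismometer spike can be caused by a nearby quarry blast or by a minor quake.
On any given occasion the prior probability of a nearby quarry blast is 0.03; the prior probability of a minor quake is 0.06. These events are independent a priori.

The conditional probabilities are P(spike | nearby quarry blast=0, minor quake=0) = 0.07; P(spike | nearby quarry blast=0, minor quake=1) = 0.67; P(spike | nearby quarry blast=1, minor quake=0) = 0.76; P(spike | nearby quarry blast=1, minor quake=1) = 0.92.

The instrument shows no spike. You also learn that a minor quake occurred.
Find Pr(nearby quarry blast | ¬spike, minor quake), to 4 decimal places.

Sum P(¬spike|·) weighted by the priors over both values of nearby quarry blast:
  P(¬spike | minor quake) = 0.33×0.97 + 0.08×0.03
        = 0.320100 + 0.002400 = 0.322500
The terms with nearby quarry blast present sum to 0.002400, so
  P(nearby quarry blast | ¬spike, minor quake) = 0.002400 / 0.322500 ≈ 0.0074

Pr(nearby quarry blast | ¬spike, minor quake) ≈ 0.0074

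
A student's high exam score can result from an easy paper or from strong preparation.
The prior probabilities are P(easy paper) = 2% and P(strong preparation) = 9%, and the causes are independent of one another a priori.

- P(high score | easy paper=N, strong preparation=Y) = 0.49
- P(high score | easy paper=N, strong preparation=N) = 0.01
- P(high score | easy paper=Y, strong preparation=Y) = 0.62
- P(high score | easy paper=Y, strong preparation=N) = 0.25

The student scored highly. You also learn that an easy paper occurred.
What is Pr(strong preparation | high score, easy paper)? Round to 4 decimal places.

P(high score | easy paper) = 0.25·0.91 + 0.62·0.09 = 0.227500 + 0.055800 = 0.283300
Restricting to configurations with strong preparation present: 0.62·0.09 = 0.055800.
Hence the posterior is 0.055800/0.283300 ≈ 0.1970.

Pr(strong preparation | high score, easy paper) ≈ 0.1970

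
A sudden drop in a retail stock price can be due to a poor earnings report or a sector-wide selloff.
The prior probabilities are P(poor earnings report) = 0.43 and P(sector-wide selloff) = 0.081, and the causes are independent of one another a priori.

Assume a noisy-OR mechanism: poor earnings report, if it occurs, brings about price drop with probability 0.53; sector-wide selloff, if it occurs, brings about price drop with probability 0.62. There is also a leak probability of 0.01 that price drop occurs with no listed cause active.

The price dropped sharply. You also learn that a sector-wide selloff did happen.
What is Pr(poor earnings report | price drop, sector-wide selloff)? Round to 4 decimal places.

Pr(poor earnings report | price drop, sector-wide selloff) ≈ 0.4989

Under noisy-OR, P(price drop | causes) = 1 − (1−0.01)·∏(1−qᵢ) over the active causes.
Sum P(price drop|·) weighted by the priors over both values of poor earnings report:
  P(price drop | sector-wide selloff) = 0.6238·0.57 + 0.823186·0.43
        = 0.355566 + 0.353970 = 0.709536
The terms with poor earnings report present sum to 0.353970, so
  P(poor earnings report | price drop, sector-wide selloff) = 0.353970 / 0.709536 ≈ 0.4989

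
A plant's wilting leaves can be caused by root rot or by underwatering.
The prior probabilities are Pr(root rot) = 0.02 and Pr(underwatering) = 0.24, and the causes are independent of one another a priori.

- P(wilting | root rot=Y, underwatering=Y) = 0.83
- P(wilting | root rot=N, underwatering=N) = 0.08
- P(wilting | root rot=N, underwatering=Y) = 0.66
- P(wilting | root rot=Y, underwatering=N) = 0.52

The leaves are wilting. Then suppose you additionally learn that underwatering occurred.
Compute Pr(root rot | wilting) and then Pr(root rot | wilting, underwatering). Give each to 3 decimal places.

Numerator (weight on configurations with root rot): 0.007904 + 0.003984 = 0.011888
Denominator P(wilting): 0.08*0.98*0.76 + 0.66*0.98*0.24 + 0.52*0.02*0.76 + 0.83*0.02*0.24 = 0.226704
P(root rot | wilting) = 0.011888/0.226704 ≈ 0.052

Now condition on the additional information:
P(wilting | underwatering) = 0.66*0.98 + 0.83*0.02 = 0.646800 + 0.016600 = 0.663400
The root rot-present share is 0.83*0.02 = 0.016600.
Hence the posterior is 0.016600/0.663400 ≈ 0.025.
This is intercausal reasoning (explaining away): once underwatering accounts for the wilting, root rot becomes less likely.

Pr(root rot | wilting) ≈ 0.052; Pr(root rot | wilting, underwatering) ≈ 0.025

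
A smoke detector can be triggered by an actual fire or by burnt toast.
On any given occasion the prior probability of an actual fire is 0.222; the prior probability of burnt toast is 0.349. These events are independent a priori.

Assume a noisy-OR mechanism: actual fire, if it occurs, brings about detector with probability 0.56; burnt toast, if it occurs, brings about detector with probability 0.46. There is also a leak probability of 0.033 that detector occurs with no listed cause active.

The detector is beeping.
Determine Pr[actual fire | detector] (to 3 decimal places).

Under noisy-OR, P(detector | causes) = 1 − (1−0.033)·∏(1−qᵢ) over the active causes.
P(detector) = 0.033·0.778·0.651 + 0.47782·0.778·0.349 + 0.57452·0.222·0.651 + 0.770241·0.222·0.349 = 0.016714 + 0.129739 + 0.083031 + 0.059677 = 0.289161
The actual fire-present share is 0.083031 + 0.059677 = 0.142708.
Hence the posterior is 0.142708/0.289161 ≈ 0.494.

Pr[actual fire | detector] ≈ 0.494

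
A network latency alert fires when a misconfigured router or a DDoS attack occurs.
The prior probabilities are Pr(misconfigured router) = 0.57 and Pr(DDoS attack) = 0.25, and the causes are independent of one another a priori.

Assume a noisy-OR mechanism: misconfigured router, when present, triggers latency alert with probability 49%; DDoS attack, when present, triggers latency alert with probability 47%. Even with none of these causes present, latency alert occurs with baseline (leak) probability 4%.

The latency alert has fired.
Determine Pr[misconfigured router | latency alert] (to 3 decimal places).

Pr[misconfigured router | latency alert] ≈ 0.831

Under noisy-OR, P(latency alert | causes) = 1 − (1−0.04)·∏(1−qᵢ) over the active causes.
P(latency alert) = 0.04×0.43×0.75 + 0.4912×0.43×0.25 + 0.5104×0.57×0.75 + 0.740512×0.57×0.25 = 0.012900 + 0.052804 + 0.218196 + 0.105523 = 0.389423
The misconfigured router-present share is 0.218196 + 0.105523 = 0.323719.
So P(misconfigured router | latency alert) = 0.323719/0.389423 ≈ 0.831.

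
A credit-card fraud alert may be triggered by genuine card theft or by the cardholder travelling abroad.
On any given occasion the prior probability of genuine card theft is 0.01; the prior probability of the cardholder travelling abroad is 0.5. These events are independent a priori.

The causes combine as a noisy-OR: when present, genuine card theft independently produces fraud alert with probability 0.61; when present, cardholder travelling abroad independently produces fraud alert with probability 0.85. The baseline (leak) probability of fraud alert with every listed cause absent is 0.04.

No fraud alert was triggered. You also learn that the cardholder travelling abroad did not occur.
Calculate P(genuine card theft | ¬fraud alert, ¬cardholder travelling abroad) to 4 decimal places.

P(genuine card theft | ¬fraud alert, ¬cardholder travelling abroad) ≈ 0.0039

Under noisy-OR, P(fraud alert | causes) = 1 − (1−0.04)·∏(1−qᵢ) over the active causes.
Enumerate both values of genuine card theft and weight by the priors:
  P(¬fraud alert | ¬cardholder travelling abroad) = 0.96*0.99 + 0.3744*0.01
        = 0.950400 + 0.003744 = 0.954144
Configurations with genuine card theft contribute 0.003744, so
  P(genuine card theft | ¬fraud alert, ¬cardholder travelling abroad) = 0.003744 / 0.954144 ≈ 0.0039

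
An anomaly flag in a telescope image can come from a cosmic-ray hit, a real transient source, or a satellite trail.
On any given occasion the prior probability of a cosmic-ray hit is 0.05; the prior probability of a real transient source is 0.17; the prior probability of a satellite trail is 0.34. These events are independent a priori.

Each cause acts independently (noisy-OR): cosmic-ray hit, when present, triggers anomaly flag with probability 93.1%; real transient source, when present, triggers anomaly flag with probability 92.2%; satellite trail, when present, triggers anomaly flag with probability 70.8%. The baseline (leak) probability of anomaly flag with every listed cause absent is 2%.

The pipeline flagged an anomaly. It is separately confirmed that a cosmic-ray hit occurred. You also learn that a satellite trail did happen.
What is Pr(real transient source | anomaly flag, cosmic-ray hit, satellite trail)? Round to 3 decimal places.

Under noisy-OR, P(anomaly flag | causes) = 1 − (1−0.02)·∏(1−qᵢ) over the active causes.
P(anomaly flag | cosmic-ray hit, satellite trail) = 0.980255×0.83 + 0.99846×0.17 = 0.813612 + 0.169738 = 0.983350
Of this, 0.169738 comes from 0.99846×0.17 (the real transient source=true cases).
Hence the posterior is 0.169738/0.983350 ≈ 0.173.

Pr(real transient source | anomaly flag, cosmic-ray hit, satellite trail) ≈ 0.173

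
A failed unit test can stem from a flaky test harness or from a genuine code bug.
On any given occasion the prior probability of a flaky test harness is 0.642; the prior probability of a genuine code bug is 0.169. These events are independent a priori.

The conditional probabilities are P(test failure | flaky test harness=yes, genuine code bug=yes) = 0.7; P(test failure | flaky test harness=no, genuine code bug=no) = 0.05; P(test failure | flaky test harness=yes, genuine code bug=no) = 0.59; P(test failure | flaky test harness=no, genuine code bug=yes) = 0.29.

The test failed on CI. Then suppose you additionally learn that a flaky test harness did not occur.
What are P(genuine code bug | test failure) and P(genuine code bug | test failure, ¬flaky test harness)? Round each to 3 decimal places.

By total probability over the 4 (flaky test harness, genuine code bug) configurations:
  P(test failure) = 0.05*0.358*0.831 + 0.29*0.358*0.169 + 0.59*0.642*0.831 + 0.7*0.642*0.169
        = 0.014875 + 0.017546 + 0.314766 + 0.075949 = 0.423136
Keeping only the genuine code bug-present terms gives 0.093495, so
  P(genuine code bug | test failure) = 0.093495 / 0.423136 ≈ 0.221

With the extra evidence:
For the numerator, keep only genuine code bug=true terms: 0.29*0.169 = 0.049010
Normalizer over all consistent configurations: 0.05*0.831 + 0.29*0.169 = 0.090560
Posterior = 0.049010 / 0.090560 ≈ 0.541
Ruling out flaky test harness raises the posterior on genuine code bug — the flip side of explaining away.

P(genuine code bug | test failure) ≈ 0.221; P(genuine code bug | test failure, ¬flaky test harness) ≈ 0.541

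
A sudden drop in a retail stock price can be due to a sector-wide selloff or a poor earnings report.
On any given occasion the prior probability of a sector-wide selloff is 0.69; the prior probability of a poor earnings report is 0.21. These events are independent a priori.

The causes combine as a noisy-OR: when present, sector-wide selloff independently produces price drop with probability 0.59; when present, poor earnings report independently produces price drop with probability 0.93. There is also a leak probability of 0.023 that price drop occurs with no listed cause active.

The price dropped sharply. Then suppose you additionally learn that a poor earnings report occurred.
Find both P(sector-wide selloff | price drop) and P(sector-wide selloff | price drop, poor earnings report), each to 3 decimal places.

Under noisy-OR, P(price drop | causes) = 1 − (1−0.023)·∏(1−qᵢ) over the active causes.
For the numerator, keep only sector-wide selloff=true terms: 0.326749 + 0.140837 = 0.467586
Normalizer over all consistent configurations: 0.023·0.31·0.79 + 0.93161·0.31·0.21 + 0.59943·0.69·0.79 + 0.97196·0.69·0.21 = 0.533867
P(sector-wide selloff | price drop) = 0.467586/0.533867 ≈ 0.876

With the extra evidence:
Enumerate both values of sector-wide selloff and weight by the priors:
  P(price drop | poor earnings report) = 0.93161*0.31 + 0.97196*0.69
        = 0.288799 + 0.670652 = 0.959451
Configurations with sector-wide selloff contribute 0.670652, so
  P(sector-wide selloff | price drop, poor earnings report) = 0.670652 / 0.959451 ≈ 0.699

P(sector-wide selloff | price drop) ≈ 0.876; P(sector-wide selloff | price drop, poor earnings report) ≈ 0.699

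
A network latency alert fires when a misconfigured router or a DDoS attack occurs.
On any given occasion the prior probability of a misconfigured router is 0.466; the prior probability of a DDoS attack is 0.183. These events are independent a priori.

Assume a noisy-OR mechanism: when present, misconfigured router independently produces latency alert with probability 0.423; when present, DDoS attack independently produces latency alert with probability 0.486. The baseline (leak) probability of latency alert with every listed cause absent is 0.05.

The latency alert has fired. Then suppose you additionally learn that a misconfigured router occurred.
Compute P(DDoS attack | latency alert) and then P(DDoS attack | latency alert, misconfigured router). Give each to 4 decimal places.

Under noisy-OR, P(latency alert | causes) = 1 − (1−0.05)·∏(1−qᵢ) over the active causes.
Numerator (weight on configurations with DDoS attack): 0.050004 + 0.061251 = 0.111255
Normalizer over all consistent configurations: 0.05*0.534*0.817 + 0.5117*0.534*0.183 + 0.45185*0.466*0.817 + 0.718251*0.466*0.183 = 0.305098
Posterior = 0.111255 / 0.305098 ≈ 0.3647

Now condition on the additional information:
Enumerate both values of DDoS attack and weight by the priors:
  P(latency alert | misconfigured router) = 0.45185·0.817 + 0.718251·0.183
        = 0.369161 + 0.131440 = 0.500601
The terms with DDoS attack present sum to 0.131440, so
  P(DDoS attack | latency alert, misconfigured router) = 0.131440 / 0.500601 ≈ 0.2626
Conditioning on misconfigured router lowers the posterior on DDoS attack: the classic explaining-away effect in a common-effect structure.

P(DDoS attack | latency alert) ≈ 0.3647; P(DDoS attack | latency alert, misconfigured router) ≈ 0.2626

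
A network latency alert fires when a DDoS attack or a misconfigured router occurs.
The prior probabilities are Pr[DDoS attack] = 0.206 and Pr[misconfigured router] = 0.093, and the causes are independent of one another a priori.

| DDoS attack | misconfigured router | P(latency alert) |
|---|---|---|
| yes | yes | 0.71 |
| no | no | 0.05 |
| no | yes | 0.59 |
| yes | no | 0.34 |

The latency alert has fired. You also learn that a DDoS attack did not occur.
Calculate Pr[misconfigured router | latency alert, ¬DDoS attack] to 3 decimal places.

Pr[misconfigured router | latency alert, ¬DDoS attack] ≈ 0.547

Numerator (weight on configurations with misconfigured router): 0.59·0.093 = 0.054870
Normalizer over all consistent configurations: 0.05·0.907 + 0.59·0.093 = 0.100220
Posterior = 0.054870 / 0.100220 ≈ 0.547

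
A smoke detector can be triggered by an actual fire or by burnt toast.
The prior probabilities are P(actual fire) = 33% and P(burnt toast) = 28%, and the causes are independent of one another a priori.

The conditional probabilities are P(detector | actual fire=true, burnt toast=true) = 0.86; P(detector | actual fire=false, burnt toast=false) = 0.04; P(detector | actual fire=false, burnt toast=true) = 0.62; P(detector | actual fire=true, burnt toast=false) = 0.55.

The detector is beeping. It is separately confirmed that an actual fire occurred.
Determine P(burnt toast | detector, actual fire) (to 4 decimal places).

P(burnt toast | detector, actual fire) ≈ 0.3781

Enumerate both values of burnt toast and weight by the priors:
  P(detector | actual fire) = 0.55·0.72 + 0.86·0.28
        = 0.396000 + 0.240800 = 0.636800
The terms with burnt toast present sum to 0.240800, so
  P(burnt toast | detector, actual fire) = 0.240800 / 0.636800 ≈ 0.3781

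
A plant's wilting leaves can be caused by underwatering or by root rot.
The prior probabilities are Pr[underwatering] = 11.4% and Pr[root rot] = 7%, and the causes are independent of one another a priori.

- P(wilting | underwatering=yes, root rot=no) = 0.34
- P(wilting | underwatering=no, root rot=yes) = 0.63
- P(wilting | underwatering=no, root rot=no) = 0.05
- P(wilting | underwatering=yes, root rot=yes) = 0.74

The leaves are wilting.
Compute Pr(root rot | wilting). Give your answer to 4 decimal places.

Numerator (weight on configurations with root rot): 0.039073 + 0.005905 = 0.044978
The normalizing constant is 0.05·0.886·0.93 + 0.63·0.886·0.07 + 0.34·0.114·0.93 + 0.74·0.114·0.07 = 0.122224
Posterior = 0.044978 / 0.122224 ≈ 0.3680

Pr(root rot | wilting) ≈ 0.3680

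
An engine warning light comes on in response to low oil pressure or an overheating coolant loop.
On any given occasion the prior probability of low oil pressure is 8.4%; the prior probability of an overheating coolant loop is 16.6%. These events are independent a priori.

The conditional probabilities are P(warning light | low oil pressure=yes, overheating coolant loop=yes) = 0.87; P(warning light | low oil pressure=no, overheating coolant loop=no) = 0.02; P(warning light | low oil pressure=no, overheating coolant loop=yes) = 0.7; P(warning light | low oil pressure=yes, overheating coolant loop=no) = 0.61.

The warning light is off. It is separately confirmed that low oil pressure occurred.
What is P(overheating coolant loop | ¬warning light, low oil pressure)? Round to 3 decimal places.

Numerator (weight on configurations with overheating coolant loop): 0.13*0.166 = 0.021580
The normalizing constant is 0.39*0.834 + 0.13*0.166 = 0.346840
Posterior = 0.021580 / 0.346840 ≈ 0.062

P(overheating coolant loop | ¬warning light, low oil pressure) ≈ 0.062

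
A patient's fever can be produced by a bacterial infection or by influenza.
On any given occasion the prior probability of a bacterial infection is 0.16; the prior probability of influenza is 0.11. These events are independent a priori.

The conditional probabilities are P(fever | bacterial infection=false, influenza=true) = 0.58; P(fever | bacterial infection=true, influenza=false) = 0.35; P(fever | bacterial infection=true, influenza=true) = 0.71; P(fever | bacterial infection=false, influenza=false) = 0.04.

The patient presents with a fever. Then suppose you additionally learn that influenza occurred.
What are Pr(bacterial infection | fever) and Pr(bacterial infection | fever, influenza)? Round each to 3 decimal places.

Pr(bacterial infection | fever) ≈ 0.427; Pr(bacterial infection | fever, influenza) ≈ 0.189

By total probability over the 4 (bacterial infection, influenza) configurations:
  P(fever) = 0.04×0.84×0.89 + 0.58×0.84×0.11 + 0.35×0.16×0.89 + 0.71×0.16×0.11
        = 0.029904 + 0.053592 + 0.049840 + 0.012496 = 0.145832
Keeping only the bacterial infection-present terms gives 0.062336, so
  P(bacterial infection | fever) = 0.062336 / 0.145832 ≈ 0.427

Now also conditioning on influenza=true:
Numerator (weight on configurations with bacterial infection): 0.71·0.16 = 0.113600
Normalizer over all consistent configurations: 0.58·0.84 + 0.71·0.16 = 0.600800
Posterior = 0.113600 / 0.600800 ≈ 0.189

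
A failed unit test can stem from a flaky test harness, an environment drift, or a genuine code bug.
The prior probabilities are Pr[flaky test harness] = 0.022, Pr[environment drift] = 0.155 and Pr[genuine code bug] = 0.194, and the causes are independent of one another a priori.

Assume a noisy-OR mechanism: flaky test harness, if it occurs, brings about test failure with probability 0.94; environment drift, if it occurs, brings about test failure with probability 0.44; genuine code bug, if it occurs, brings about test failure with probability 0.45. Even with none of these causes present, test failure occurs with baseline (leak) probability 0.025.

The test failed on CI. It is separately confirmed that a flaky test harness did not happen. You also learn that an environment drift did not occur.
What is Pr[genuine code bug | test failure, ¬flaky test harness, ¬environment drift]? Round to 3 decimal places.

Under noisy-OR, P(test failure | causes) = 1 − (1−0.025)·∏(1−qᵢ) over the active causes.
By total probability over both values of genuine code bug:
  P(test failure | ¬flaky test harness, ¬environment drift) = 0.025*0.806 + 0.46375*0.194
        = 0.020150 + 0.089968 = 0.110118
Keeping only the genuine code bug-present terms gives 0.089968, so
  P(genuine code bug | test failure, ¬flaky test harness, ¬environment drift) = 0.089968 / 0.110118 ≈ 0.817

Pr[genuine code bug | test failure, ¬flaky test harness, ¬environment drift] ≈ 0.817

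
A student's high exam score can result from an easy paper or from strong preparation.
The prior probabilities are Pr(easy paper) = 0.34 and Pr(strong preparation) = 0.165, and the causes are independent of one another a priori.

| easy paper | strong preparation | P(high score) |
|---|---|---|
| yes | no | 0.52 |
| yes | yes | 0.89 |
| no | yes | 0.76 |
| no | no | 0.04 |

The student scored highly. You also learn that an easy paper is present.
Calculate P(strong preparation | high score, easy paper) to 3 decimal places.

Enumerate both values of strong preparation and weight by the priors:
  P(high score | easy paper) = 0.52·0.835 + 0.89·0.165
        = 0.434200 + 0.146850 = 0.581050
Configurations with strong preparation contribute 0.146850, so
  P(strong preparation | high score, easy paper) = 0.146850 / 0.581050 ≈ 0.253

P(strong preparation | high score, easy paper) ≈ 0.253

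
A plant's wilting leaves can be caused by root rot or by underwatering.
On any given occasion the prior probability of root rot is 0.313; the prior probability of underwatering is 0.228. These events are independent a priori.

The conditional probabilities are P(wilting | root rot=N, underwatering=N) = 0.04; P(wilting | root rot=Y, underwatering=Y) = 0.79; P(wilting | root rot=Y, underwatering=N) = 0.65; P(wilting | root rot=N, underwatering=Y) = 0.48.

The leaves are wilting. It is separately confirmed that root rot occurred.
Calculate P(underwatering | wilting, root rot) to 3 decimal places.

By total probability over both values of underwatering:
  P(wilting | root rot) = 0.65·0.772 + 0.79·0.228
        = 0.501800 + 0.180120 = 0.681920
Keeping only the underwatering-present terms gives 0.180120, so
  P(underwatering | wilting, root rot) = 0.180120 / 0.681920 ≈ 0.264

P(underwatering | wilting, root rot) ≈ 0.264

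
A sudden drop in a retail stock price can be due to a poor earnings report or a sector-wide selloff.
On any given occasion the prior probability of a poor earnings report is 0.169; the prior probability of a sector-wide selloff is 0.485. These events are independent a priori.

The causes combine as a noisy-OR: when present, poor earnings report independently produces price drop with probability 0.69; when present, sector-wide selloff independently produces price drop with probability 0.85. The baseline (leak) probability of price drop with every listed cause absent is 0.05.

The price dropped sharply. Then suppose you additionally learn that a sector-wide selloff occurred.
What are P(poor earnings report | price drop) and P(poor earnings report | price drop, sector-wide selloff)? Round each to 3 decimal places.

Under noisy-OR, P(price drop | causes) = 1 − (1−0.05)·∏(1−qᵢ) over the active causes.
Numerator (weight on configurations with poor earnings report): 0.061403 + 0.078344 = 0.139747
Denominator P(price drop): 0.05×0.831×0.515 + 0.8575×0.831×0.485 + 0.7055×0.169×0.515 + 0.955825×0.169×0.485 = 0.506748
P(poor earnings report | price drop) = 0.139747/0.506748 ≈ 0.276

Now condition on the additional information:
Numerator (weight on configurations with poor earnings report): 0.955825·0.169 = 0.161534
Normalizer over all consistent configurations: 0.8575·0.831 + 0.955825·0.169 = 0.874117
Posterior = 0.161534 / 0.874117 ≈ 0.185
— sector-wide selloff explains away the evidence for poor earnings report.

P(poor earnings report | price drop) ≈ 0.276; P(poor earnings report | price drop, sector-wide selloff) ≈ 0.185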